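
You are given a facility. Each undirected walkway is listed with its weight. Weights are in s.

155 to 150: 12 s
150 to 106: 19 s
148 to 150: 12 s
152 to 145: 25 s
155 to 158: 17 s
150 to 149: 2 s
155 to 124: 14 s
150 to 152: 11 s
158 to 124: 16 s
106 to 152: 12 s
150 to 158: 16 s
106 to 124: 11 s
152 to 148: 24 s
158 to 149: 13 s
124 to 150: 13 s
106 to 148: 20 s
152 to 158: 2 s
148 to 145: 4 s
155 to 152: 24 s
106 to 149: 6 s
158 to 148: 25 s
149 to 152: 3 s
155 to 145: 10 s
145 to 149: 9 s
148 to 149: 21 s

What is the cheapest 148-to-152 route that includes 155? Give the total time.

31 s

Best 148 to 155: 148–145–155 costing 14
Shortest 155→152: 155–150–149–152 = 17
Total via 155: 14 + 17 = 31 s.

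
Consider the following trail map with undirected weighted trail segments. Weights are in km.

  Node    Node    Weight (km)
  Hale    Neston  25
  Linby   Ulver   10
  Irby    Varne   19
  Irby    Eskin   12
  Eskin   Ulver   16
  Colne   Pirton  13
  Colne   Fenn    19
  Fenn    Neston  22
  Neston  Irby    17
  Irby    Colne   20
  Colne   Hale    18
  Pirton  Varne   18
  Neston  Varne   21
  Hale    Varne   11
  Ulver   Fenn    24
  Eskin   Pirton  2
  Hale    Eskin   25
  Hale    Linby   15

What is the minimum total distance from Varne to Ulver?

Settle nodes by increasing distance from Varne:
Varne: 0
Hale: 11  (via Varne)
Pirton: 18  (via Varne)
Irby: 19  (via Varne)
Eskin: 20  (via Pirton)
Neston: 21  (via Varne)
Linby: 26  (via Hale)
Colne: 29  (via Hale)
Ulver: 36  (via Eskin)
Shortest route: Varne → Pirton → Eskin → Ulver = 36 km.

36 km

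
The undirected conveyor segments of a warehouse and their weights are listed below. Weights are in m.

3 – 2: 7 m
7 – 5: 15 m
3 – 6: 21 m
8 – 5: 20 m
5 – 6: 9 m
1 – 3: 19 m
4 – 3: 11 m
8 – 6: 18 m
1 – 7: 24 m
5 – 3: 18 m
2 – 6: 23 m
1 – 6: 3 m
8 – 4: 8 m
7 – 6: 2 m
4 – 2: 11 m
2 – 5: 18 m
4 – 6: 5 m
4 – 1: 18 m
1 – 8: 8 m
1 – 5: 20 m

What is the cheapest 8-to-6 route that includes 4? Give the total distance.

13 m

Shortest 8→4: 8–4 = 8
Shortest 4→6: 4–6 = 5
Total via 4: 8 + 5 = 13 m.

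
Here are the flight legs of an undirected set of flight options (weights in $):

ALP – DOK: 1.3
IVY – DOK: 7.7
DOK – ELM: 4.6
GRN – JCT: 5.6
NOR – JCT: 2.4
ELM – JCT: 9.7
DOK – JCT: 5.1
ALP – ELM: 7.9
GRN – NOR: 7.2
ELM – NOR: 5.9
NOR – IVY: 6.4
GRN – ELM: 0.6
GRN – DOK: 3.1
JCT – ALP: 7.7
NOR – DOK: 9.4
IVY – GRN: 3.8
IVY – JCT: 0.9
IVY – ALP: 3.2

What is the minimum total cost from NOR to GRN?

Shortest distances from NOR:
NOR: 0
JCT: 2.4  (via NOR)
IVY: 3.3  (via JCT)
ELM: 5.9  (via NOR)
ALP: 6.5  (via IVY)
GRN: 6.5  (via ELM)
Shortest route: NOR → ELM → GRN = $6.5.

$6.5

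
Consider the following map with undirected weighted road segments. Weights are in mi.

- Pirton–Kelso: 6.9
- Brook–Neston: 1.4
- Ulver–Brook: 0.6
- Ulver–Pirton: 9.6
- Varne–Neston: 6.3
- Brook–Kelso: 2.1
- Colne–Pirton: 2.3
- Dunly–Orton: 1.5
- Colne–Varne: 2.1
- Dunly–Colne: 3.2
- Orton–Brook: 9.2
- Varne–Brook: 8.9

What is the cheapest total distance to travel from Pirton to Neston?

10.4 mi

Shortest distances from Pirton:
Pirton: 0
Colne: 2.3  (via Pirton)
Varne: 4.4  (via Colne)
Dunly: 5.5  (via Colne)
Kelso: 6.9  (via Pirton)
Orton: 7  (via Dunly)
Brook: 9  (via Kelso)
Ulver: 9.6  (via Pirton)
Neston: 10.4  (via Brook)
Shortest route: Pirton–Kelso–Brook–Neston = 10.4 mi.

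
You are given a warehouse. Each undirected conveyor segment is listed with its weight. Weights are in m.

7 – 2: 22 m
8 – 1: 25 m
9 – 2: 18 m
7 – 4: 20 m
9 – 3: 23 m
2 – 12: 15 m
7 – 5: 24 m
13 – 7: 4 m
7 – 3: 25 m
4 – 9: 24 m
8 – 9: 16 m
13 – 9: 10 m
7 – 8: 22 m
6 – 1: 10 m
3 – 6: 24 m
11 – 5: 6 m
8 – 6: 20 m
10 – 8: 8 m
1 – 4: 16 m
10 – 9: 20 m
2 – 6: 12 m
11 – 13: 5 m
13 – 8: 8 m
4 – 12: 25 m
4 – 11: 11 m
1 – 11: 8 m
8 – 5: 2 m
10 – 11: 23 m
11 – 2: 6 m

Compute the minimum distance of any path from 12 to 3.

Candidate routes:
12–2–9–3: 15+18+23 = 56
12–2–6–3: 15+12+24 = 51
12–2–11–13–7–3: 15+6+5+4+25 = 55
The minimum is 51 m via 12–2–6–3.

51 m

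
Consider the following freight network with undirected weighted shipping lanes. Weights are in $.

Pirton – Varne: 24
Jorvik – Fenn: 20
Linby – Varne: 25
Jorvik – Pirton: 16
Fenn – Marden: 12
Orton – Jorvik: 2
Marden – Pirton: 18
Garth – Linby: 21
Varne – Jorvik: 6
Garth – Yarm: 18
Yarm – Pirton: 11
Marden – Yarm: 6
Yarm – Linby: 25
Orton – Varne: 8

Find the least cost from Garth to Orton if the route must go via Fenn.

Shortest Garth→Fenn: Garth → Yarm → Marden → Fenn = 36
Best Fenn to Orton: Fenn → Jorvik → Orton costing 22
Total via Fenn: 36 + 22 = $58.

$58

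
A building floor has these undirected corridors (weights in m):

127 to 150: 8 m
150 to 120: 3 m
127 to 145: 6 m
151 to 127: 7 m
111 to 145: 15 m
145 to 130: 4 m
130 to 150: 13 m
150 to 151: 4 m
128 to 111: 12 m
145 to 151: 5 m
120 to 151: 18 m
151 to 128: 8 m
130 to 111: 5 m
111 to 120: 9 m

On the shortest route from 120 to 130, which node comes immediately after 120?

111

Candidate routes:
120 - 150 - 130: 3+13 = 16
120 - 150 - 151 - 145 - 130: 3+4+5+4 = 16
120 - 111 - 130: 9+5 = 14
Cheapest is 120 - 111 - 130 at 14 m.
So from 120 the first move is to 111.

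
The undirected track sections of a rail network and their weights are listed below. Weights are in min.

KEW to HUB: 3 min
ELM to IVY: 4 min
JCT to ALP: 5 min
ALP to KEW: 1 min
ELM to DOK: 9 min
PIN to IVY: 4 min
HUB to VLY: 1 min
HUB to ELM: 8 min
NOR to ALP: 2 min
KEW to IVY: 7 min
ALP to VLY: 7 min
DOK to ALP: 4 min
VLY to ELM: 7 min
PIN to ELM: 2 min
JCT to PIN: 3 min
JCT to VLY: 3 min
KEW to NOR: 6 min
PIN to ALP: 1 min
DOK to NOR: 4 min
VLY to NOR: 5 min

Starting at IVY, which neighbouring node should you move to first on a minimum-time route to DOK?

Candidate routes:
IVY - PIN - ALP - DOK: 4+1+4 = 9
IVY - KEW - ALP - DOK: 7+1+4 = 12
IVY - PIN - ALP - NOR - DOK: 4+1+2+4 = 11
IVY - ELM - PIN - ALP - DOK: 4+2+1+4 = 11
Cheapest is IVY - PIN - ALP - DOK at 9 min.
So from IVY the first move is to PIN.

PIN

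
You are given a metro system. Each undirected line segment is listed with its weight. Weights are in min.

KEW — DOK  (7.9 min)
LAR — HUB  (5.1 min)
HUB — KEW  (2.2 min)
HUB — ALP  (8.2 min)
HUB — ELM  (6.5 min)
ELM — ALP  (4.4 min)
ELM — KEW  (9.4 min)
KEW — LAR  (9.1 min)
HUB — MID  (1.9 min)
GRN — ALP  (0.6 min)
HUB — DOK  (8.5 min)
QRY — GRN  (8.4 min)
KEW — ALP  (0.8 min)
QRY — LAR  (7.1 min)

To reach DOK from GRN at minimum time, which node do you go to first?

Enumerating some paths:
GRN → ALP → HUB → KEW → DOK: 0.6+8.2+2.2+7.9 = 18.9
GRN → ALP → KEW → DOK: 0.6+0.8+7.9 = 9.3
GRN → ALP → KEW → HUB → DOK: 0.6+0.8+2.2+8.5 = 12.1
GRN → ALP → HUB → DOK: 0.6+8.2+8.5 = 17.3
Cheapest is GRN → ALP → KEW → DOK at 9.3 min.
So from GRN the first move is to ALP.

ALP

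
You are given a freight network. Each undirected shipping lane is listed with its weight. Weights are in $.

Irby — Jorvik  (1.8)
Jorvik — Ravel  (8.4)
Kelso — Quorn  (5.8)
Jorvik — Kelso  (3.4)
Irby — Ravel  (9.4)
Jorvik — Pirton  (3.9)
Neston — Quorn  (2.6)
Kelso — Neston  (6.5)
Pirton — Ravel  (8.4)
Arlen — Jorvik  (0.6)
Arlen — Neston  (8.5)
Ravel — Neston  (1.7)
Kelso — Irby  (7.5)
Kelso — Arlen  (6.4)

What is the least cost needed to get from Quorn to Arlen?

$9.8

Running Dijkstra from Quorn:
Quorn: 0
Neston: 2.6  (via Quorn)
Ravel: 4.3  (via Neston)
Kelso: 5.8  (via Quorn)
Jorvik: 9.2  (via Kelso)
Arlen: 9.8  (via Jorvik)
Shortest route: Quorn → Kelso → Jorvik → Arlen = $9.8.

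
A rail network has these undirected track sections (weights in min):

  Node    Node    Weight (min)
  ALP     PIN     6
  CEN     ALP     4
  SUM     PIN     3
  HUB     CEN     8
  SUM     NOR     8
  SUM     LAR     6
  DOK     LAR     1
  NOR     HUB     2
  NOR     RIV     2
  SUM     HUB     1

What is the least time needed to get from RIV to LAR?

Candidate routes:
RIV–NOR–SUM–LAR: 2+8+6 = 16
RIV–NOR–HUB–SUM–LAR: 2+2+1+6 = 11
Cheapest is RIV–NOR–HUB–SUM–LAR at 11 min.

11 min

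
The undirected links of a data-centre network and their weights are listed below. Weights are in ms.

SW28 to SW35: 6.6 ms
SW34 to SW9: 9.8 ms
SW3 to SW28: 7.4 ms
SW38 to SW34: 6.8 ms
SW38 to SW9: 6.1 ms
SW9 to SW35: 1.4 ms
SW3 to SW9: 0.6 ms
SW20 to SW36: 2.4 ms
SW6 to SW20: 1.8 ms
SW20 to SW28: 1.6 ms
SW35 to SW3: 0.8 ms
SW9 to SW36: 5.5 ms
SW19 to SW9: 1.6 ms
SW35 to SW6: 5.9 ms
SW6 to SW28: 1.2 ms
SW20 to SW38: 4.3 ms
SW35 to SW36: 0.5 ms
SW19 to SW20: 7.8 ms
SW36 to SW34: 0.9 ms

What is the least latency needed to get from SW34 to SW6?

5.1 ms

Candidate routes:
SW34 - SW36 - SW20 - SW6: 0.9+2.4+1.8 = 5.1
SW34 - SW36 - SW20 - SW28 - SW6: 0.9+2.4+1.6+1.2 = 6.1
SW34 - SW36 - SW35 - SW6: 0.9+0.5+5.9 = 7.3
The minimum is 5.1 ms via SW34 - SW36 - SW20 - SW6.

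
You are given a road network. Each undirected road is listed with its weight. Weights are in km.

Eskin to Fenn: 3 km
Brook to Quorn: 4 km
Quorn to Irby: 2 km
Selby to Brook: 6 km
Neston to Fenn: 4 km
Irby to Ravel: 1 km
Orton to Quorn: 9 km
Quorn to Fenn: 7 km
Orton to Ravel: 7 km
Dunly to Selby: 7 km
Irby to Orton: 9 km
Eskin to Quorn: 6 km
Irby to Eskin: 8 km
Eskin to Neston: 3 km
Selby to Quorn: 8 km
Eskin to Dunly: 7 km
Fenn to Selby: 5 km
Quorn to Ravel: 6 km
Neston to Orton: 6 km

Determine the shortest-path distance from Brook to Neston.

13 km

Enumerating some paths:
Brook → Selby → Fenn → Neston: 6+5+4 = 15
Brook → Quorn → Eskin → Neston: 4+6+3 = 13
Brook → Quorn → Fenn → Neston: 4+7+4 = 15
Brook → Selby → Fenn → Eskin → Neston: 6+5+3+3 = 17
Cheapest is Brook → Quorn → Eskin → Neston at 13 km.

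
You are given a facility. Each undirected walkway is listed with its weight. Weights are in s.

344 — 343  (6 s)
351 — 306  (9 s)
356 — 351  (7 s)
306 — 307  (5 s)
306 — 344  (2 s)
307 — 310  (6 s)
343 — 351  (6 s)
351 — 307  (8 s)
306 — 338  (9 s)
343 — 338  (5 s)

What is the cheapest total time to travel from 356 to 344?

18 s

Shortest distances from 356:
356: 0
351: 7  (via 356)
343: 13  (via 351)
307: 15  (via 351)
306: 16  (via 351)
344: 18  (via 306)
Shortest route: 356–351–306–344 = 18 s.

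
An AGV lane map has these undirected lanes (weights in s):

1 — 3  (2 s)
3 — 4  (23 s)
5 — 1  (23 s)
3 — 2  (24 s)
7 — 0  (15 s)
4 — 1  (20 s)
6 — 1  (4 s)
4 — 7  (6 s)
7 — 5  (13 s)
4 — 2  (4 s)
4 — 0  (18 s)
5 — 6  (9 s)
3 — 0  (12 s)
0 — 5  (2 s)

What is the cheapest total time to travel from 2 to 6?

28 s

Running Dijkstra from 2:
2: 0
4: 4  (via 2)
7: 10  (via 4)
0: 22  (via 4)
5: 23  (via 7)
1: 24  (via 4)
3: 24  (via 2)
6: 28  (via 1)
Shortest route: 2 → 4 → 1 → 6 = 28 s.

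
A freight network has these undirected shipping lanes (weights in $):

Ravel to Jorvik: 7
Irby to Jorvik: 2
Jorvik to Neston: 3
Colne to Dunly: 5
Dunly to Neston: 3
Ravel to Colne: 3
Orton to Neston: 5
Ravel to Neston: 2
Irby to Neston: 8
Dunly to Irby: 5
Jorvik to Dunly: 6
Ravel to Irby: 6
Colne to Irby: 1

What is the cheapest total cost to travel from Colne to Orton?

Enumerating some paths:
Colne - Ravel - Neston - Orton: 3+2+5 = 10
Colne - Irby - Jorvik - Neston - Orton: 1+2+3+5 = 11
Cheapest is Colne - Ravel - Neston - Orton at $10.

$10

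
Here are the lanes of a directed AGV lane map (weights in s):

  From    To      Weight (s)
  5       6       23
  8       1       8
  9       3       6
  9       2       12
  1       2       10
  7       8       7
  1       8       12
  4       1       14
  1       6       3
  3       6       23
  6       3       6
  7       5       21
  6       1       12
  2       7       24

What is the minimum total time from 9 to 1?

41 s

Enumerating some paths:
9 → 2 → 7 → 5 → 6 → 1: 12+24+21+23+12 = 92
9 → 2 → 7 → 8 → 1: 12+24+7+8 = 51
9 → 3 → 6 → 1: 6+23+12 = 41
Cheapest is 9 → 3 → 6 → 1 at 41 s.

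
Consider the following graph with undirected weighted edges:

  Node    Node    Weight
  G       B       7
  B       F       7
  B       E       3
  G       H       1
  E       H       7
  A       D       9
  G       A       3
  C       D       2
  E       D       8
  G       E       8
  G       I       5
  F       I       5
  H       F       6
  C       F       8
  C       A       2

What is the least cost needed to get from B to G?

7

Compare a few routes:
B–E–G: 3+8 = 11
B–E–H–G: 3+7+1 = 11
B–F–H–G: 7+6+1 = 14
B–G: 7 = 7
Cheapest is B–G at 7.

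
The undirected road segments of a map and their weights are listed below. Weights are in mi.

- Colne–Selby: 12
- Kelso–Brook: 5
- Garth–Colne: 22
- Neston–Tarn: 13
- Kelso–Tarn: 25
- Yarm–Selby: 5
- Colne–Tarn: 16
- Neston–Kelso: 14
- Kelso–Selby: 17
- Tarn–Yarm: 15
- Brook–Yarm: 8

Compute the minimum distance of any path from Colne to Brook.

Running Dijkstra from Colne:
Colne: 0
Selby: 12  (via Colne)
Tarn: 16  (via Colne)
Yarm: 17  (via Selby)
Garth: 22  (via Colne)
Brook: 25  (via Yarm)
Shortest route: Colne–Selby–Yarm–Brook = 25 mi.

25 mi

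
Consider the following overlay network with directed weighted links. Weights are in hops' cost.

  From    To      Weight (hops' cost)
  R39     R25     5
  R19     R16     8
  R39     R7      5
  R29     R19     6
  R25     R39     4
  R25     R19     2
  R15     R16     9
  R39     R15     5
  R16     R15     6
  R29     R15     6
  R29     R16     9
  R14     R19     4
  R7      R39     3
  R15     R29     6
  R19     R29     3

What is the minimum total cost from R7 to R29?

Compare a few routes:
R7–R39–R25–R19–R29: 3+5+2+3 = 13
R7–R39–R15–R29: 3+5+6 = 14
The minimum is 13 hops' cost via R7–R39–R25–R19–R29.

13 hops' cost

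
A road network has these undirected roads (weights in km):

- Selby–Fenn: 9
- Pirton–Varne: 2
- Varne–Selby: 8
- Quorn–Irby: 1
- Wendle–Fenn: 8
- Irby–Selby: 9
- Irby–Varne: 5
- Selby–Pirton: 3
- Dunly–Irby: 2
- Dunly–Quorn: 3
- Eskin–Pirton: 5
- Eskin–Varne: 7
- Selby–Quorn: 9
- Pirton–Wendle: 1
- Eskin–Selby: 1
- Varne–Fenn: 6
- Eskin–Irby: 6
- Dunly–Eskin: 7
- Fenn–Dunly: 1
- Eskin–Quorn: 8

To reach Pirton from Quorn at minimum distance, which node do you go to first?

Candidate routes:
Quorn - Dunly - Irby - Varne - Pirton: 3+2+5+2 = 12
Quorn - Irby - Varne - Pirton: 1+5+2 = 8
Quorn - Irby - Eskin - Selby - Pirton: 1+6+1+3 = 11
Quorn - Dunly - Fenn - Varne - Pirton: 3+1+6+2 = 12
Cheapest is Quorn - Irby - Varne - Pirton at 8 km.
So from Quorn the first move is to Irby.

Irby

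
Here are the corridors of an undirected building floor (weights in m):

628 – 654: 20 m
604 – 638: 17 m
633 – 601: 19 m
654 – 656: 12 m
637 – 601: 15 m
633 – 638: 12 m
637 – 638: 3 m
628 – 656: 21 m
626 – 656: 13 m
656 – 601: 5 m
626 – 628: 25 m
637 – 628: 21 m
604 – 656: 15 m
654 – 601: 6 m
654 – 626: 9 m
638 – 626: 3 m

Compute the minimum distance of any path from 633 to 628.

Shortest distances from 633:
633: 0
638: 12  (via 633)
637: 15  (via 638)
626: 15  (via 638)
601: 19  (via 633)
656: 24  (via 601)
654: 24  (via 626)
604: 29  (via 638)
628: 36  (via 637)
Shortest route: 633–638–637–628 = 36 m.

36 m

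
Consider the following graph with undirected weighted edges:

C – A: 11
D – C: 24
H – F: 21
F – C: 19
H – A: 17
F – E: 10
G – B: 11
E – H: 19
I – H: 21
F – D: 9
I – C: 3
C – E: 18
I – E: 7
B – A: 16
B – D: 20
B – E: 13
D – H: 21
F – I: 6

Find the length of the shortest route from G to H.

43

Settle nodes by increasing distance from G:
G: 0
B: 11  (via G)
E: 24  (via B)
A: 27  (via B)
D: 31  (via B)
I: 31  (via E)
C: 34  (via I)
F: 34  (via E)
H: 43  (via E)
Shortest route: G → B → E → H = 43.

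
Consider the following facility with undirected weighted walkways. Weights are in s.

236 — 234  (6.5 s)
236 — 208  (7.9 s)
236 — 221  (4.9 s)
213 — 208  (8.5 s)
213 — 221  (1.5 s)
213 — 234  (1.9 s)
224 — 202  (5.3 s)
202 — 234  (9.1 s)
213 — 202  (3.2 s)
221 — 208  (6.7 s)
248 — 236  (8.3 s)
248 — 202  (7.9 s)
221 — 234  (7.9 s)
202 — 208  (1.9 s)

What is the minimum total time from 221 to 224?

Running Dijkstra from 221:
221: 0
213: 1.5  (via 221)
234: 3.4  (via 213)
202: 4.7  (via 213)
236: 4.9  (via 221)
208: 6.6  (via 202)
224: 10  (via 202)
Shortest route: 221 → 213 → 202 → 224 = 10 s.

10 s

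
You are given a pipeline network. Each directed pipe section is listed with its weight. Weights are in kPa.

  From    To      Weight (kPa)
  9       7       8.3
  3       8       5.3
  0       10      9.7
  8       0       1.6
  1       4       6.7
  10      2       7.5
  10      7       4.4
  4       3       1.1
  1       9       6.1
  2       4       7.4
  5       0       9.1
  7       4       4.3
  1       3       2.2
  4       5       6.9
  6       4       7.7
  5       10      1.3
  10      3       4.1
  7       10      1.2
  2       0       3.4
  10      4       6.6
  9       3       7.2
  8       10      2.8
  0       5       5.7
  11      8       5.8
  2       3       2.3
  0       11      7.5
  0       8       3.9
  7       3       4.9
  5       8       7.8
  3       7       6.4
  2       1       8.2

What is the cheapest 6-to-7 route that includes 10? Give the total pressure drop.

20.3 kPa

Best 6 to 10: 6 → 4 → 5 → 10 costing 15.9
Shortest 10→7: 10 → 7 = 4.4
Total via 10: 15.9 + 4.4 = 20.3 kPa.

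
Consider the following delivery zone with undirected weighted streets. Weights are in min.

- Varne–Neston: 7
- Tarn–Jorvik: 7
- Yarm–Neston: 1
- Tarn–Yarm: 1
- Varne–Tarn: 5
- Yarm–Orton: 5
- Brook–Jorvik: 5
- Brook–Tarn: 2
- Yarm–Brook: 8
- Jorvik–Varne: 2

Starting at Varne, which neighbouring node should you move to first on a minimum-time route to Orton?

Candidate routes:
Varne → Tarn → Yarm → Orton: 5+1+5 = 11
Varne → Jorvik → Brook → Tarn → Yarm → Orton: 2+5+2+1+5 = 15
Varne → Jorvik → Tarn → Yarm → Orton: 2+7+1+5 = 15
Varne → Neston → Yarm → Orton: 7+1+5 = 13
The minimum is 11 min via Varne → Tarn → Yarm → Orton.
So from Varne the first move is to Tarn.

Tarn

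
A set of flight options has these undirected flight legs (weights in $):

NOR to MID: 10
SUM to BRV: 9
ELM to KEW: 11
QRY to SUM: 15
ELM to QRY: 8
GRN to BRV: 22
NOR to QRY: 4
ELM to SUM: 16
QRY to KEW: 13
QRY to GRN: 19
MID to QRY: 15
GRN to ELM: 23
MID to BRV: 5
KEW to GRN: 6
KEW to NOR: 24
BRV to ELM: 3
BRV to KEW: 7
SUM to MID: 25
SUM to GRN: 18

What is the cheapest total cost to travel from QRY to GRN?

$19

Candidate routes:
QRY–GRN: 19 = 19
QRY–ELM–BRV–KEW–GRN: 8+3+7+6 = 24
The minimum is $19 via QRY–GRN.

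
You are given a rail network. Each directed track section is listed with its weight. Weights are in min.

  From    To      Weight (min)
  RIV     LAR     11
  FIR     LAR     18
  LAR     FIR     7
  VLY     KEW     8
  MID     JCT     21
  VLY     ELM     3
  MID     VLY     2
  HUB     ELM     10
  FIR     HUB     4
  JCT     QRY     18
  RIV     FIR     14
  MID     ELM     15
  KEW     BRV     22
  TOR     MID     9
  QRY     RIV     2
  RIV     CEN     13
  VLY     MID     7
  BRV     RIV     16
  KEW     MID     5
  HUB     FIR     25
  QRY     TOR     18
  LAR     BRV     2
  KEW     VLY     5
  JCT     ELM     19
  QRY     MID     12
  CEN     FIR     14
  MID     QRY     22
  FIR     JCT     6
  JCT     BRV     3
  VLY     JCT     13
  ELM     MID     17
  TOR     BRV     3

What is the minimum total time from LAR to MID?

Compare a few routes:
LAR–FIR–HUB–ELM–MID: 7+4+10+17 = 38
LAR–FIR–JCT–QRY–MID: 7+6+18+12 = 43
The minimum is 38 min via LAR–FIR–HUB–ELM–MID.

38 min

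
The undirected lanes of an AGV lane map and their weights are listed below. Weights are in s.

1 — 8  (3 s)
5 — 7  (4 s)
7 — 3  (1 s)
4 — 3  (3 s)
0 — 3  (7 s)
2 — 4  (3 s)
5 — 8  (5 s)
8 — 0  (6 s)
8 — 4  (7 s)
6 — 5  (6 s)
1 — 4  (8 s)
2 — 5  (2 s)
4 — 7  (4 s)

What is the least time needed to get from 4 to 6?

11 s

Compare a few routes:
4 → 2 → 5 → 6: 3+2+6 = 11
4 → 3 → 7 → 5 → 6: 3+1+4+6 = 14
Cheapest is 4 → 2 → 5 → 6 at 11 s.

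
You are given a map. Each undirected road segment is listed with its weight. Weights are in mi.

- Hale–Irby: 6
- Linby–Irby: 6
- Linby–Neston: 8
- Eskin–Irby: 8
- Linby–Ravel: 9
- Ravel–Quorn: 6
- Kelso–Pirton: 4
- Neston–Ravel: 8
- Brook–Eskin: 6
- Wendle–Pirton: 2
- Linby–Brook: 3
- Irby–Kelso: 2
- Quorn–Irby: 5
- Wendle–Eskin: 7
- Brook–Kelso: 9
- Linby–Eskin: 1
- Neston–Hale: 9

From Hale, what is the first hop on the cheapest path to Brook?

Compare a few routes:
Hale → Irby → Kelso → Brook: 6+2+9 = 17
Hale → Irby → Eskin → Linby → Brook: 6+8+1+3 = 18
Hale → Irby → Linby → Brook: 6+6+3 = 15
Hale → Irby → Linby → Eskin → Brook: 6+6+1+6 = 19
Cheapest is Hale → Irby → Linby → Brook at 15 mi.
So from Hale the first move is to Irby.

Irby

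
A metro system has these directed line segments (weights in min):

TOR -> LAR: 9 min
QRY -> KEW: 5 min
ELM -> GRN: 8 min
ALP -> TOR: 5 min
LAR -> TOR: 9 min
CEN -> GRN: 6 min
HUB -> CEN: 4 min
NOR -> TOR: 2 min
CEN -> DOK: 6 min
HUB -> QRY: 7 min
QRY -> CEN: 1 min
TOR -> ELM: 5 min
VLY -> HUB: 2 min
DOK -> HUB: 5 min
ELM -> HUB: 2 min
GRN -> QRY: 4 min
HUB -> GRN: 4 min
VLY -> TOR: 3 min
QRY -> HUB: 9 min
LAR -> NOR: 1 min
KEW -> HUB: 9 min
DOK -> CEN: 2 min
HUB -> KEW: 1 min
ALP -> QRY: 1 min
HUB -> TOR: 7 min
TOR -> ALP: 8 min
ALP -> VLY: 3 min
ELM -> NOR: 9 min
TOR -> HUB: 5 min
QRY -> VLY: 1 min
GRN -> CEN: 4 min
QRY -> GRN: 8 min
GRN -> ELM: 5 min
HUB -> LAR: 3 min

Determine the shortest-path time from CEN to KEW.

12 min

Running Dijkstra from CEN:
CEN: 0
DOK: 6  (via CEN)
GRN: 6  (via CEN)
QRY: 10  (via GRN)
HUB: 11  (via DOK)
VLY: 11  (via QRY)
ELM: 11  (via GRN)
KEW: 12  (via HUB)
Shortest route: CEN–DOK–HUB–KEW = 12 min.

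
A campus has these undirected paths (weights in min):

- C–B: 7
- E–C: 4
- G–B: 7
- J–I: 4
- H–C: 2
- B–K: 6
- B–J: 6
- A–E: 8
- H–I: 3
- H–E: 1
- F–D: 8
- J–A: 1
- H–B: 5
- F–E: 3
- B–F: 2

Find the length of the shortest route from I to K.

Compare a few routes:
I - J - B - K: 4+6+6 = 16
I - H - E - F - B - K: 3+1+3+2+6 = 15
I - H - B - K: 3+5+6 = 14
Cheapest is I - H - B - K at 14 min.

14 min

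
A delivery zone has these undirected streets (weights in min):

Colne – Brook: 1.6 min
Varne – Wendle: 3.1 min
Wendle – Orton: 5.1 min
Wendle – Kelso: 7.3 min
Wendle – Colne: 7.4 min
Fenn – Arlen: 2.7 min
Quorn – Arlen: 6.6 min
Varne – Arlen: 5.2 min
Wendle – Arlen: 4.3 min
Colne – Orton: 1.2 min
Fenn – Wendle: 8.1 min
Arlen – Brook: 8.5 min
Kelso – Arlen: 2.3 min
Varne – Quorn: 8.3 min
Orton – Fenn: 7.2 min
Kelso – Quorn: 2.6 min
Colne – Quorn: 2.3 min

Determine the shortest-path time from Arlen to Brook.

8.5 min

Candidate routes:
Arlen → Quorn → Colne → Brook: 6.6+2.3+1.6 = 10.5
Arlen → Kelso → Quorn → Colne → Brook: 2.3+2.6+2.3+1.6 = 8.8
Arlen → Brook: 8.5 = 8.5
The minimum is 8.5 min via Arlen → Brook.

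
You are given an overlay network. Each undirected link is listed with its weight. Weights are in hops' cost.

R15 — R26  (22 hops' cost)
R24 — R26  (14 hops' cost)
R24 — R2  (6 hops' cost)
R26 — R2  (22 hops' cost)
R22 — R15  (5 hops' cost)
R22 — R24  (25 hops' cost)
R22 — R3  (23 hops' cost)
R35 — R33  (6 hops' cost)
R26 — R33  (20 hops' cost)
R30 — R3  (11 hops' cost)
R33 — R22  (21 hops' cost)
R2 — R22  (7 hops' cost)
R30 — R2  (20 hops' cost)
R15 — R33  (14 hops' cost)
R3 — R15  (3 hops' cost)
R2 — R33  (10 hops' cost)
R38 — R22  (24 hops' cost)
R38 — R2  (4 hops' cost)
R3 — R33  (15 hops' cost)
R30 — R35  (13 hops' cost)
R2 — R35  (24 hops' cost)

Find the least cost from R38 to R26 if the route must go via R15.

Shortest R38→R15: R38 → R2 → R22 → R15 = 16
Best R15 to R26: R15 → R26 costing 22
Total via R15: 16 + 22 = 38 hops' cost.

38 hops' cost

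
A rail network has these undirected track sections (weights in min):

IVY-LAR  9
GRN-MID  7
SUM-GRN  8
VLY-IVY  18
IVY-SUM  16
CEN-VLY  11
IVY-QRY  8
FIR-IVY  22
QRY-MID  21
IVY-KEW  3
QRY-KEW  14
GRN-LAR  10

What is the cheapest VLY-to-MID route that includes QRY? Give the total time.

47 min

Best VLY to QRY: VLY–IVY–QRY costing 26
Best QRY to MID: QRY–MID costing 21
Total via QRY: 26 + 21 = 47 min.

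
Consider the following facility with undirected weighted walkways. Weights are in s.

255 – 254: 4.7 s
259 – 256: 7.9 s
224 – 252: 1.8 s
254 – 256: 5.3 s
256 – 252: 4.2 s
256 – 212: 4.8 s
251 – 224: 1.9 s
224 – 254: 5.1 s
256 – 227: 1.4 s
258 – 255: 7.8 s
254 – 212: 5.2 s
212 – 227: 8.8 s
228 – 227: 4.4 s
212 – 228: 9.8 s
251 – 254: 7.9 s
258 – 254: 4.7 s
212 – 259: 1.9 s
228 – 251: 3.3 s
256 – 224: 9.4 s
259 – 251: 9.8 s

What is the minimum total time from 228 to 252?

Settle nodes by increasing distance from 228:
228: 0
251: 3.3  (via 228)
227: 4.4  (via 228)
224: 5.2  (via 251)
256: 5.8  (via 227)
252: 7  (via 224)
Shortest route: 228 → 251 → 224 → 252 = 7 s.

7 s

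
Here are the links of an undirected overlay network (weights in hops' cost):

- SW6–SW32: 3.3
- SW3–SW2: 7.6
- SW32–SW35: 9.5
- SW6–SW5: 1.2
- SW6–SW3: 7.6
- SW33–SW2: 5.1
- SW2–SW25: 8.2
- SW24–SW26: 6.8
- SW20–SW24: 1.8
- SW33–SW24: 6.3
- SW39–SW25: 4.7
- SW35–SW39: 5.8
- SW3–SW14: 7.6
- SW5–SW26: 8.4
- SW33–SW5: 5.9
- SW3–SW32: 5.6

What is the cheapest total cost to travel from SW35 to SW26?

22.4 hops' cost

Candidate routes:
SW35–SW32–SW6–SW5–SW26: 9.5+3.3+1.2+8.4 = 22.4
SW35–SW32–SW6–SW5–SW33–SW24–SW26: 9.5+3.3+1.2+5.9+6.3+6.8 = 33
SW35–SW39–SW25–SW2–SW33–SW24–SW26: 5.8+4.7+8.2+5.1+6.3+6.8 = 36.9
SW35–SW32–SW3–SW6–SW5–SW26: 9.5+5.6+7.6+1.2+8.4 = 32.3
Cheapest is SW35–SW32–SW6–SW5–SW26 at 22.4 hops' cost.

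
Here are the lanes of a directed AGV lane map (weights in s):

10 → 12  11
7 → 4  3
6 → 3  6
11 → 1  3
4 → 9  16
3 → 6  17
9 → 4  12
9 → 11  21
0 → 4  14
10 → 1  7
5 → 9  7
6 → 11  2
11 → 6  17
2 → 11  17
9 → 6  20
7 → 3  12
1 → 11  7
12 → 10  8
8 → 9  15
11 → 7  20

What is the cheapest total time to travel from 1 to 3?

Candidate routes:
1–11–7–4–9–6–3: 7+20+3+16+20+6 = 72
1–11–7–3: 7+20+12 = 39
1–11–6–3: 7+17+6 = 30
Cheapest is 1–11–6–3 at 30 s.

30 s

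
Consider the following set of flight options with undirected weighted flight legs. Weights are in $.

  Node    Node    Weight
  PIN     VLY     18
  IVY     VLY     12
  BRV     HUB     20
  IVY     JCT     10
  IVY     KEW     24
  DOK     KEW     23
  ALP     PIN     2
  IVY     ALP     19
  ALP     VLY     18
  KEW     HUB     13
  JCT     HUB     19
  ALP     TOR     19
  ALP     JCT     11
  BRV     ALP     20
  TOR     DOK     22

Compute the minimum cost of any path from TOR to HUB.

$49

Running Dijkstra from TOR:
TOR: 0
ALP: 19  (via TOR)
PIN: 21  (via ALP)
DOK: 22  (via TOR)
JCT: 30  (via ALP)
VLY: 37  (via ALP)
IVY: 38  (via ALP)
BRV: 39  (via ALP)
KEW: 45  (via DOK)
HUB: 49  (via JCT)
Shortest route: TOR–ALP–JCT–HUB = $49.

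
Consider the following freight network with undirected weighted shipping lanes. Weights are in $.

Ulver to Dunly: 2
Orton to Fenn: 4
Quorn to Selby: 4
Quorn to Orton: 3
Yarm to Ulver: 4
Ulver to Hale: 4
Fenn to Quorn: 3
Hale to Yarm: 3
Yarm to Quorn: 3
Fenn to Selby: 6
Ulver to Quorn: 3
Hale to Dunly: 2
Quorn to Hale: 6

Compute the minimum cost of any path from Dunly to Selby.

Running Dijkstra from Dunly:
Dunly: 0
Ulver: 2  (via Dunly)
Hale: 2  (via Dunly)
Quorn: 5  (via Ulver)
Yarm: 5  (via Hale)
Fenn: 8  (via Quorn)
Orton: 8  (via Quorn)
Selby: 9  (via Quorn)
Shortest route: Dunly–Ulver–Quorn–Selby = $9.

$9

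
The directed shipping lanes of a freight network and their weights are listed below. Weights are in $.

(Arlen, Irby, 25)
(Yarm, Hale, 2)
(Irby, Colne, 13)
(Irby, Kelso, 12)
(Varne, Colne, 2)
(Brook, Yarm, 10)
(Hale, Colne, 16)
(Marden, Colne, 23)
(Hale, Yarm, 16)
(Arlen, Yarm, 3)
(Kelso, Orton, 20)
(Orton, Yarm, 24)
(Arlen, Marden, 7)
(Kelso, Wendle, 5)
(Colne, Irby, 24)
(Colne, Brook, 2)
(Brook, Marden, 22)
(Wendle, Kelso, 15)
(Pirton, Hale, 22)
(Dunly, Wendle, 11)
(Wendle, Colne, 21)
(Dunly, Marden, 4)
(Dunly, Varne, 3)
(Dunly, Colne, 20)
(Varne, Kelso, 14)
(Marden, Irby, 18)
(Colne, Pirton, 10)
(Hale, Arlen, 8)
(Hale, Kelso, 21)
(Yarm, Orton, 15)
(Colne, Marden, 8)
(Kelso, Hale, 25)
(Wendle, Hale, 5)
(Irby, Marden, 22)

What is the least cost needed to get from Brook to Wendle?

$38

Settle nodes by increasing distance from Brook:
Brook: 0
Yarm: 10  (via Brook)
Hale: 12  (via Yarm)
Arlen: 20  (via Hale)
Marden: 22  (via Brook)
Orton: 25  (via Yarm)
Colne: 28  (via Hale)
Kelso: 33  (via Hale)
Pirton: 38  (via Colne)
Wendle: 38  (via Kelso)
Shortest route: Brook–Yarm–Hale–Kelso–Wendle = $38.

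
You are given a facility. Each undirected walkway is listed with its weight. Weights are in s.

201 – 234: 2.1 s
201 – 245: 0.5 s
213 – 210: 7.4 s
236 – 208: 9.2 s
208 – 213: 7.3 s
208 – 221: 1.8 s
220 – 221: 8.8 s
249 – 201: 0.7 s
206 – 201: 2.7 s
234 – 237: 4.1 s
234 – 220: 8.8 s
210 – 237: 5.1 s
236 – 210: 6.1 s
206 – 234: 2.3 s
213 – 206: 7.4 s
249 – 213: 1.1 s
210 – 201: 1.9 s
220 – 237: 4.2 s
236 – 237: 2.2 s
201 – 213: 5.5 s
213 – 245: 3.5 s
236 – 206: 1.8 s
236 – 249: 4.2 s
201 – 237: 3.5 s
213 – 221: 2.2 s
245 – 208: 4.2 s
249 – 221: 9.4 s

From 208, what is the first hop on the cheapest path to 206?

Candidate routes:
208 → 245 → 201 → 206: 4.2+0.5+2.7 = 7.4
208 → 221 → 213 → 249 → 201 → 206: 1.8+2.2+1.1+0.7+2.7 = 8.5
The minimum is 7.4 s via 208 → 245 → 201 → 206.
So from 208 the first move is to 245.

245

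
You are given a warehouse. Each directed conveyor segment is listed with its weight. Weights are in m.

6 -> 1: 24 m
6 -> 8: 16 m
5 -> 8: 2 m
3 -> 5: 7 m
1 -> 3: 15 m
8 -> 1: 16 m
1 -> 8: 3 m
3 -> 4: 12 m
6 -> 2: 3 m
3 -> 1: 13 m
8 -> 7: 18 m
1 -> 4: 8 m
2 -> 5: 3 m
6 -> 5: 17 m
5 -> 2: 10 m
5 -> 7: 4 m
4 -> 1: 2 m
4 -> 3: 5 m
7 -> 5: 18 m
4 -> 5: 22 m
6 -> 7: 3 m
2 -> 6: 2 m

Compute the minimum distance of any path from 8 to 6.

Enumerating some paths:
8 - 1 - 3 - 5 - 2 - 6: 16+15+7+10+2 = 50
8 - 7 - 5 - 2 - 6: 18+18+10+2 = 48
The minimum is 48 m via 8 - 7 - 5 - 2 - 6.

48 m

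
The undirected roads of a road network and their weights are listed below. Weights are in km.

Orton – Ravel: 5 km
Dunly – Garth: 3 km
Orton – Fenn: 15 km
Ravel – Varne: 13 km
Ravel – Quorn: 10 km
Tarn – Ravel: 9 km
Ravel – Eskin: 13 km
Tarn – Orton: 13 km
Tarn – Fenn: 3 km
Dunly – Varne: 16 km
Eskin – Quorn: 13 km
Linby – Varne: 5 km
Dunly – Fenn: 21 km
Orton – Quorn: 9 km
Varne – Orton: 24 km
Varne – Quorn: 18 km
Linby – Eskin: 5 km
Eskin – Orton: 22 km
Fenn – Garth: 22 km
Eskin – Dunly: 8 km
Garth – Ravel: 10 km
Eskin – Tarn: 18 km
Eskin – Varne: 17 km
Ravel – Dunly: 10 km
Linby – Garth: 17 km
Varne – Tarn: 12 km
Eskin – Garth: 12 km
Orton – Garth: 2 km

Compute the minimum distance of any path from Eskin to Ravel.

Shortest distances from Eskin:
Eskin: 0
Linby: 5  (via Eskin)
Dunly: 8  (via Eskin)
Varne: 10  (via Linby)
Garth: 11  (via Dunly)
Ravel: 13  (via Eskin)
Shortest route: Eskin → Ravel = 13 km.

13 km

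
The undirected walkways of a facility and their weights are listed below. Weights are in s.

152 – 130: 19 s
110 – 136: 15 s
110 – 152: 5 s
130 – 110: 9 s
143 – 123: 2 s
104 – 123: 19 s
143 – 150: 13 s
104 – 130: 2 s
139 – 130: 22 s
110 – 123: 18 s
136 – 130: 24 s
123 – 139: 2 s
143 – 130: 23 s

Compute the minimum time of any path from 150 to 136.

48 s

Settle nodes by increasing distance from 150:
150: 0
143: 13  (via 150)
123: 15  (via 143)
139: 17  (via 123)
110: 33  (via 123)
104: 34  (via 123)
130: 36  (via 143)
152: 38  (via 110)
136: 48  (via 110)
Shortest route: 150 → 143 → 123 → 110 → 136 = 48 s.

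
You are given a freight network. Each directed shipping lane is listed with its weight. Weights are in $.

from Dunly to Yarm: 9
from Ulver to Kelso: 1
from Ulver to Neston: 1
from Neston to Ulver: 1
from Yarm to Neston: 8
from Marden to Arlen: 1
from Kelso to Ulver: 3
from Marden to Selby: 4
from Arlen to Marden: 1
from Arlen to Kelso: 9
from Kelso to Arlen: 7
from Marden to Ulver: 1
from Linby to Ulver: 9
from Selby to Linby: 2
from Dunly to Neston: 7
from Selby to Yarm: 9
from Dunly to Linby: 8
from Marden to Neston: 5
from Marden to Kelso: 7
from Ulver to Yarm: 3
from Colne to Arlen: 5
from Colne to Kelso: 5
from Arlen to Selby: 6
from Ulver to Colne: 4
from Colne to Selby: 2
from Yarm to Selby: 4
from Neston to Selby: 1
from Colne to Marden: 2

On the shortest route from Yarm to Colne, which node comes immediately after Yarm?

Neston

Compare a few routes:
Yarm - Neston - Ulver - Colne: 8+1+4 = 13
Yarm - Selby - Linby - Ulver - Colne: 4+2+9+4 = 19
Cheapest is Yarm - Neston - Ulver - Colne at $13.
So from Yarm the first move is to Neston.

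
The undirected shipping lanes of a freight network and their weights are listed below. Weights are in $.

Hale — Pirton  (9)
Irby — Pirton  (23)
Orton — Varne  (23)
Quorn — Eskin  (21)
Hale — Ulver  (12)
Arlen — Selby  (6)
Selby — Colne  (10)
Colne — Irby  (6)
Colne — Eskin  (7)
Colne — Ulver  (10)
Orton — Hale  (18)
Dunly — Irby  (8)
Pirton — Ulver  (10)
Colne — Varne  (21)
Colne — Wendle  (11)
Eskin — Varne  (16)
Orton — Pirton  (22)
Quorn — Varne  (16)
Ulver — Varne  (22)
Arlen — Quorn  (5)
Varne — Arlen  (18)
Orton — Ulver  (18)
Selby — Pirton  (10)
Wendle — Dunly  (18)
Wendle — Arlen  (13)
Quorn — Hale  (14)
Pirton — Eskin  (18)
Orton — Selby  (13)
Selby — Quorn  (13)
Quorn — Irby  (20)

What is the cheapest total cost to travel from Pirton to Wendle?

$29

Candidate routes:
Pirton - Selby - Colne - Wendle: 10+10+11 = 31
Pirton - Eskin - Colne - Wendle: 18+7+11 = 36
Pirton - Ulver - Colne - Wendle: 10+10+11 = 31
Pirton - Selby - Arlen - Wendle: 10+6+13 = 29
Cheapest is Pirton - Selby - Arlen - Wendle at $29.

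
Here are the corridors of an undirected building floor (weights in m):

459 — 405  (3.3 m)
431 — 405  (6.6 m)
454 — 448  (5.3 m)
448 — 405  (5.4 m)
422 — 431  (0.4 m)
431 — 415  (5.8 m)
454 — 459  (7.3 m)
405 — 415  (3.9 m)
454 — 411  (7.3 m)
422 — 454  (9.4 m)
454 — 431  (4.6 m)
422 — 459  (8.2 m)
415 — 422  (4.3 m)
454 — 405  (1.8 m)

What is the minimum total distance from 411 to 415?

Shortest distances from 411:
411: 0
454: 7.3  (via 411)
405: 9.1  (via 454)
431: 11.9  (via 454)
422: 12.3  (via 431)
459: 12.4  (via 405)
448: 12.6  (via 454)
415: 13  (via 405)
Shortest route: 411–454–405–415 = 13 m.

13 m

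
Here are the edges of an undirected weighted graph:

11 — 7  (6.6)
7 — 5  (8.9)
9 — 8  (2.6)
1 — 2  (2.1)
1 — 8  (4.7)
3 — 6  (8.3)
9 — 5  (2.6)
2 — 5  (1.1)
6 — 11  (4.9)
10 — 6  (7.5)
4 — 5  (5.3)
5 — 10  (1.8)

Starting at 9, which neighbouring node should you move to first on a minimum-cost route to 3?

5

Compare a few routes:
9 - 8 - 1 - 2 - 5 - 10 - 6 - 3: 2.6+4.7+2.1+1.1+1.8+7.5+8.3 = 28.1
9 - 5 - 7 - 11 - 6 - 3: 2.6+8.9+6.6+4.9+8.3 = 31.3
9 - 5 - 10 - 6 - 3: 2.6+1.8+7.5+8.3 = 20.2
9 - 8 - 1 - 2 - 5 - 7 - 11 - 6 - 3: 2.6+4.7+2.1+1.1+8.9+6.6+4.9+8.3 = 39.2
The minimum is 20.2 via 9 - 5 - 10 - 6 - 3.
So from 9 the first move is to 5.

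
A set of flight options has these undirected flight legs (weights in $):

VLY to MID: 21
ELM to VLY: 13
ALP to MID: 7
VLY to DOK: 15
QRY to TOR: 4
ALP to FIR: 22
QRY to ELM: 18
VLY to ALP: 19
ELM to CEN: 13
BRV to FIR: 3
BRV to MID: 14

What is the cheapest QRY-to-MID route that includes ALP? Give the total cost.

Shortest QRY→ALP: QRY → ELM → VLY → ALP = 50
Shortest ALP→MID: ALP → MID = 7
Total via ALP: 50 + 7 = $57.

$57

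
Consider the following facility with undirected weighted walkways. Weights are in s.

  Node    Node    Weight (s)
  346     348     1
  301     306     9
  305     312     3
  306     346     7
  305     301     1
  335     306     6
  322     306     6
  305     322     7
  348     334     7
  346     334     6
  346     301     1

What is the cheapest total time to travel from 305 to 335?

Running Dijkstra from 305:
305: 0
301: 1  (via 305)
346: 2  (via 301)
348: 3  (via 346)
312: 3  (via 305)
322: 7  (via 305)
334: 8  (via 346)
306: 9  (via 346)
335: 15  (via 306)
Shortest route: 305–301–346–306–335 = 15 s.

15 s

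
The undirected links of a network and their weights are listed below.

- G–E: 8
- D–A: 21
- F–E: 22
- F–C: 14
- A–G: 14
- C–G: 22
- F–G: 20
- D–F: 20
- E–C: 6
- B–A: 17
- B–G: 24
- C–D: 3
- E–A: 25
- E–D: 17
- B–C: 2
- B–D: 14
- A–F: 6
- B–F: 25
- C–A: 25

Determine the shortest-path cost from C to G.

14

Enumerating some paths:
C → E → G: 6+8 = 14
C → B → G: 2+24 = 26
C → G: 22 = 22
C → D → E → G: 3+17+8 = 28
The minimum is 14 via C → E → G.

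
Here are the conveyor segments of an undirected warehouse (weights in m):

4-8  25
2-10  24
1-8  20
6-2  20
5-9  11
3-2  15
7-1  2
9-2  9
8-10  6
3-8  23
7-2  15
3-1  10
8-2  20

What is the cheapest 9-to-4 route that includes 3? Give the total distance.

Best 9 to 3: 9–2–3 costing 24
Best 3 to 4: 3–8–4 costing 48
Total via 3: 24 + 48 = 72 m.

72 m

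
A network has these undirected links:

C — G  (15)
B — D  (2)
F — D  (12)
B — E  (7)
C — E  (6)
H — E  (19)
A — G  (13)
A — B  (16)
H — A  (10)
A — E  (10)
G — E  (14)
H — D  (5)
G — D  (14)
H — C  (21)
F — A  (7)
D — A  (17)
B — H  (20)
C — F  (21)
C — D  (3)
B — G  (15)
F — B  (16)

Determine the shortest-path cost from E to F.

17

Running Dijkstra from E:
E: 0
C: 6  (via E)
B: 7  (via E)
D: 9  (via C)
A: 10  (via E)
G: 14  (via E)
H: 14  (via D)
F: 17  (via A)
Shortest route: E–A–F = 17.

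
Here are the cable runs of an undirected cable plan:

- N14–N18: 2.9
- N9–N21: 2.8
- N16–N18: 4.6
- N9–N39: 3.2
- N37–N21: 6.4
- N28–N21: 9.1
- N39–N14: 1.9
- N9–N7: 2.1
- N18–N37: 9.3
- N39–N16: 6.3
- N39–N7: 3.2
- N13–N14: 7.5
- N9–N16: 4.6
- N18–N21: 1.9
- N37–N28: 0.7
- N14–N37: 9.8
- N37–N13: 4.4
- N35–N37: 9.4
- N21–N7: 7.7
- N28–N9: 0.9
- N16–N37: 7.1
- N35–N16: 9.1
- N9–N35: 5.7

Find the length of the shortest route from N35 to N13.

Candidate routes:
N35 - N9 - N28 - N37 - N13: 5.7+0.9+0.7+4.4 = 11.7
N35 - N37 - N13: 9.4+4.4 = 13.8
The minimum is 11.7 via N35 - N9 - N28 - N37 - N13.

11.7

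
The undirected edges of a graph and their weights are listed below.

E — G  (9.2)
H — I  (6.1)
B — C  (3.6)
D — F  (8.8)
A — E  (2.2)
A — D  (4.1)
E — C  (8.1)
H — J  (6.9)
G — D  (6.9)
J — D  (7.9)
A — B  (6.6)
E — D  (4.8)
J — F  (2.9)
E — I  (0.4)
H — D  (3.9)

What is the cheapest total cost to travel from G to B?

17.6

Enumerating some paths:
G - E - A - B: 9.2+2.2+6.6 = 18
G - D - A - B: 6.9+4.1+6.6 = 17.6
G - D - E - A - B: 6.9+4.8+2.2+6.6 = 20.5
The minimum is 17.6 via G - D - A - B.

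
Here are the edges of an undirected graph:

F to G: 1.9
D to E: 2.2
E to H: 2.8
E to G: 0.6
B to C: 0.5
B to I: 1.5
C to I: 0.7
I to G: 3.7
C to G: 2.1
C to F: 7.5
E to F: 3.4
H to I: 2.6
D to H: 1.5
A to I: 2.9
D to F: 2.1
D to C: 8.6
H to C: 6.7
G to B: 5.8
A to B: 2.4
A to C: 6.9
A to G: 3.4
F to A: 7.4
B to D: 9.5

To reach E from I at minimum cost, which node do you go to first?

Enumerating some paths:
I - B - C - G - E: 1.5+0.5+2.1+0.6 = 4.7
I - C - G - E: 0.7+2.1+0.6 = 3.4
I - G - E: 3.7+0.6 = 4.3
Cheapest is I - C - G - E at 3.4.
So from I the first move is to C.

C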